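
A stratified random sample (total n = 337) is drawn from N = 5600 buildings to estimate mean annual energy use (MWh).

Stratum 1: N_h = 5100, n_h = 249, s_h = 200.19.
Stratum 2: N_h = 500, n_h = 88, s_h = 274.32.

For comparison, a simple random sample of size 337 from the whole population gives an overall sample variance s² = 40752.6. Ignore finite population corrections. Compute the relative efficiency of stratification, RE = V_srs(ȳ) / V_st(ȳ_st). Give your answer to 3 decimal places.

V̂(ȳ_st) = Σ W_h² s_h²/n_h, with W_h = N_h/N and N = 5600:
  stratum 1: (5100/5600)²·200.19²/249 = 133.49
  stratum 2: (500/5600)²·274.32²/88 = 6.81705
V_st = 140.307
V_srs = s²/n = 40752.6/337 = 120.928
Relative efficiency = V_srs / V_st = 120.928/140.307 = 0.8619

RE ≈ 0.862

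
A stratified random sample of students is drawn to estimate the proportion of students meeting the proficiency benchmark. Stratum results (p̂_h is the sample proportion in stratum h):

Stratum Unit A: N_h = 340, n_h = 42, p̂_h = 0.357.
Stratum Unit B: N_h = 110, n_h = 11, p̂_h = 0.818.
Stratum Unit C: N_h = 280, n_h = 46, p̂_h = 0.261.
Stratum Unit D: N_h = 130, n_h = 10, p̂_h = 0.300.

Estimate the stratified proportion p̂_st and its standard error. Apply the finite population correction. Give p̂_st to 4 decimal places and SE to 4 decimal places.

p̂_st ≈ 0.3761, SE ≈ 0.0431

N = 860; stratum weights W_h = N_h/N.
p̂_st = Σ W_h p̂_h = (340·0.357 + 110·0.818 + 280·0.261 + 130·0.300)/860 = 0.37609
V̂(p̂_st) = Σ W_h² (1 − n_h/N_h) p̂_h(1−p̂_h)/(n_h−1):
  stratum Unit A: (340/860)²·(1 − 42/340)·0.357·0.643/41 = 0.000766997
  stratum Unit B: (110/860)²·(1 − 11/110)·0.818·0.182/10 = 0.000219208
  stratum Unit C: (280/860)²·(1 − 46/280)·0.261·0.739/45 = 0.000379708
  stratum Unit D: (130/860)²·(1 − 10/130)·0.300·0.700/9 = 0.000492158
V̂(p̂_st) = 0.00185807; SE = √V̂ = 0.0431053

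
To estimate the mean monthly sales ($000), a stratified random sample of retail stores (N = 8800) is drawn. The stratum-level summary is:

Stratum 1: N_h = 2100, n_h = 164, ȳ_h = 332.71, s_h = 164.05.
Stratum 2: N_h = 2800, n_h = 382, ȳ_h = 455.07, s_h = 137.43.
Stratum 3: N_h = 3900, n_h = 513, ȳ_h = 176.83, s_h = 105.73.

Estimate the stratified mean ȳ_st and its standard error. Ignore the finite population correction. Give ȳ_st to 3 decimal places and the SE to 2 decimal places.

ȳ_st = Σ W_h ȳ_h = (2100·332.71 + 2800·455.07 + 3900·176.83)/8800 = 302.55955
V̂(ȳ_st) = Σ W_h² s_h²/n_h, with W_h = N_h/N and N = 8800:
  stratum 1: (2100/8800)²·164.05²/164 = 9.34506
  stratum 2: (2800/8800)²·137.43²/382 = 5.00553
  stratum 3: (3900/8800)²·105.73²/513 = 4.27999
V̂(ȳ_st) = 18.6306
SE(ȳ_st) = √18.6306 = 4.31632

ȳ_st ≈ 302.560, SE ≈ 4.32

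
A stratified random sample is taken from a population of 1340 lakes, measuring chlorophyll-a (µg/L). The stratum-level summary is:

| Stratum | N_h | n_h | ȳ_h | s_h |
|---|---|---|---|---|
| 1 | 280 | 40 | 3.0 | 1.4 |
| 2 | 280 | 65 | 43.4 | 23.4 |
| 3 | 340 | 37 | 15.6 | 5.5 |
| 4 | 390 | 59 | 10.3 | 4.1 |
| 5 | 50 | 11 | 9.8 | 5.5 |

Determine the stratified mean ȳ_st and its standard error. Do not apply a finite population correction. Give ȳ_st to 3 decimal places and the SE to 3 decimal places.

ȳ_st ≈ 17.017, SE ≈ 0.671

ȳ_st = Σ W_h ȳ_h = (280·3.0 + 280·43.4 + 340·15.6 + 390·10.3 + 50·9.8)/1340 = 17.01716
V̂(ȳ_st) = Σ W_h² s_h²/n_h, with W_h = N_h/N and N = 1340:
  stratum 1: (280/1340)²·1.4²/40 = 0.00213945
  stratum 2: (280/1340)²·23.4²/65 = 0.367811
  stratum 3: (340/1340)²·5.5²/37 = 0.0526347
  stratum 4: (390/1340)²·4.1²/59 = 0.0241343
  stratum 5: (50/1340)²·5.5²/11 = 0.0038288
V̂(ȳ_st) = 0.450548
SE(ȳ_st) = √0.450548 = 0.671229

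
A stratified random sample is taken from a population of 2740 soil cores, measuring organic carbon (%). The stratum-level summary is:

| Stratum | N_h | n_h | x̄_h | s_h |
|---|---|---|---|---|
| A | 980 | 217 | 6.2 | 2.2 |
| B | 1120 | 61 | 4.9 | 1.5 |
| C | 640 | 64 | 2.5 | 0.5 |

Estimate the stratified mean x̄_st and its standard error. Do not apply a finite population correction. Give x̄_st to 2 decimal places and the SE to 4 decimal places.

x̄_st = Σ W_h x̄_h = (980·6.2 + 1120·4.9 + 640·2.5)/2740 = 4.80438
V̂(x̄_st) = Σ W_h² s_h²/n_h, with W_h = N_h/N and N = 2740:
  stratum A: (980/2740)²·2.2²/217 = 0.00285323
  stratum B: (1120/2740)²·1.5²/61 = 0.00616294
  stratum C: (640/2740)²·0.5²/64 = 0.000213117
V̂(x̄_st) = 0.00922928
SE(x̄_st) = √0.00922928 = 0.0960692

x̄_st ≈ 4.80, SE ≈ 0.0961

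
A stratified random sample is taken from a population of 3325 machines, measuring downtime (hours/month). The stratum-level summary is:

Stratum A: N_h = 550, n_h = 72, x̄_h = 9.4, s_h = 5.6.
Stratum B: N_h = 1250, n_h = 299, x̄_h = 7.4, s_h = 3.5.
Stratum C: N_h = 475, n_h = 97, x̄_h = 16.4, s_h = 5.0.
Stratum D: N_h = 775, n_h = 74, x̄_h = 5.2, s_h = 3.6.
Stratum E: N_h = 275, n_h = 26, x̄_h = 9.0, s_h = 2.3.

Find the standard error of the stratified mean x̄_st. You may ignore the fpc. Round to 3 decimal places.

V̂(x̄_st) = Σ W_h² s_h²/n_h, with W_h = N_h/N and N = 3325:
  stratum A: (550/3325)²·5.6²/72 = 0.0119175
  stratum B: (1250/3325)²·3.5²/299 = 0.00579031
  stratum C: (475/3325)²·5.0²/97 = 0.00525984
  stratum D: (775/3325)²·3.6²/74 = 0.00951466
  stratum E: (275/3325)²·2.3²/26 = 0.00139176
V̂(x̄_st) = 0.0338741
SE(x̄_st) = √0.0338741 = 0.184049

SE(x̄_st) ≈ 0.184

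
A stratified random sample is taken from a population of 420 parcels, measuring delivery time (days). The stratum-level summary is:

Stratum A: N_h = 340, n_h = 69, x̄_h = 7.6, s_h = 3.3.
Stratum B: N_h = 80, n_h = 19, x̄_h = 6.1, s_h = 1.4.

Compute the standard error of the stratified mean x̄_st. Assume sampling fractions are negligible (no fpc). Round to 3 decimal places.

V̂(x̄_st) = Σ W_h² s_h²/n_h, with W_h = N_h/N and N = 420:
  stratum A: (340/420)²·3.3²/69 = 0.103428
  stratum B: (80/420)²·1.4²/19 = 0.00374269
V̂(x̄_st) = 0.107171
SE(x̄_st) = √0.107171 = 0.327369

SE(x̄_st) ≈ 0.327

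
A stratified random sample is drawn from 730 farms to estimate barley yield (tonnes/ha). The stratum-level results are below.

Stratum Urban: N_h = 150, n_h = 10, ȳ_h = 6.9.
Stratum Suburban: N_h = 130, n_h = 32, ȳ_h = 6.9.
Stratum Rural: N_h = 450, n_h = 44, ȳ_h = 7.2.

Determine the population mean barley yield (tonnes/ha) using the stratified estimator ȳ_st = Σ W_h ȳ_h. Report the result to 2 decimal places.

ȳ_st ≈ 7.08

N = Σ N_h = 730. Stratum weights W_h = N_h/N.
ȳ_st = (150·6.9 + 130·6.9 + 450·7.2) / 730 = 7.0849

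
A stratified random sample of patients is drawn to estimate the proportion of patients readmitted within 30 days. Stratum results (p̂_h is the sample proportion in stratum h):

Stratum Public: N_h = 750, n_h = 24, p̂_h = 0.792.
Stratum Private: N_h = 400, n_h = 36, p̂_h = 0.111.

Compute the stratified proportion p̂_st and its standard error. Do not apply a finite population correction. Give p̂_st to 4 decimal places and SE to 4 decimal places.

N = 1150; stratum weights W_h = N_h/N.
p̂_st = Σ W_h p̂_h = (750·0.792 + 400·0.111)/1150 = 0.55513
V̂(p̂_st) = Σ W_h² p̂_h(1−p̂_h)/(n_h−1):
  stratum Public: (750/1150)²·0.792·0.208/23 = 0.0030464
  stratum Private: (400/1150)²·0.111·0.889/35 = 0.000341099
V̂(p̂_st) = 0.0033875; SE = √V̂ = 0.0582023

p̂_st ≈ 0.5551, SE ≈ 0.0582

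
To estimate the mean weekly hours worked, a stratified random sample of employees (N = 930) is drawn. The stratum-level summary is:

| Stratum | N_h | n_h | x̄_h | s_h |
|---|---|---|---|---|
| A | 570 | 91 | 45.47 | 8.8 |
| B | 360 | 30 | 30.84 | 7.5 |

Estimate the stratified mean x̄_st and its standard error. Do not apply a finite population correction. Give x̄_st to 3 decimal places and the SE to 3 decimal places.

x̄_st ≈ 39.807, SE ≈ 0.775

x̄_st = Σ W_h x̄_h = (570·45.47 + 360·30.84)/930 = 39.80677
V̂(x̄_st) = Σ W_h² s_h²/n_h, with W_h = N_h/N and N = 930:
  stratum A: (570/930)²·8.8²/91 = 0.319674
  stratum B: (360/930)²·7.5²/30 = 0.280957
V̂(x̄_st) = 0.600632
SE(x̄_st) = √0.600632 = 0.775004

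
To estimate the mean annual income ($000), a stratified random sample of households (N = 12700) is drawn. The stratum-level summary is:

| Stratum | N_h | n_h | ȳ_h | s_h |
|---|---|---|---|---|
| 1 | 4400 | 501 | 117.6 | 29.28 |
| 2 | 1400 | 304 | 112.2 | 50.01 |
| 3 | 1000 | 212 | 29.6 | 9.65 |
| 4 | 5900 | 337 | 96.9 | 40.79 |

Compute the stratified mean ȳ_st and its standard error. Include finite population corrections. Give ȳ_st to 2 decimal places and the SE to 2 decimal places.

ȳ_st = Σ W_h ȳ_h = (4400·117.6 + 1400·112.2 + 1000·29.6 + 5900·96.9)/12700 = 100.45906
V̂(ȳ_st) = Σ W_h² (1 − n_h/N_h) s_h²/n_h, with W_h = N_h/N and N = 12700:
  stratum 1: (4400/12700)²·(1 − 501/4400)·29.28²/501 = 0.182013
  stratum 2: (1400/12700)²·(1 − 304/1400)·50.01²/304 = 0.0782657
  stratum 3: (1000/12700)²·(1 − 212/1000)·9.65²/212 = 0.00214604
  stratum 4: (5900/12700)²·(1 − 337/5900)·40.79²/337 = 1.00469
V̂(ȳ_st) = 1.26711
SE(ȳ_st) = √1.26711 = 1.12566

ȳ_st ≈ 100.46, SE ≈ 1.13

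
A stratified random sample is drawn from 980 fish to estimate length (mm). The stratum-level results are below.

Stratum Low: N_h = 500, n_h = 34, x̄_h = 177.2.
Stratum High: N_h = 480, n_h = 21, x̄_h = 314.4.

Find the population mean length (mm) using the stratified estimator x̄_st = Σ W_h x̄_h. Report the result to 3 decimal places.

N = Σ N_h = 980. Stratum weights W_h = N_h/N.
x̄_st = (500·177.2 + 480·314.4) / 980 = 244.40000

x̄_st ≈ 244.400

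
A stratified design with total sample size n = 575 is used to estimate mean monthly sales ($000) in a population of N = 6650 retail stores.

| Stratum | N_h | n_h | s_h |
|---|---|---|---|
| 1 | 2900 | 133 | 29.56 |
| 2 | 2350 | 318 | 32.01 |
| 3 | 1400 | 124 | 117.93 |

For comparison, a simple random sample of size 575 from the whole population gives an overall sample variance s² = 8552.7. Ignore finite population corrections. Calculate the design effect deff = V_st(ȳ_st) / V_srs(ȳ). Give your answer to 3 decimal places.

deff ≈ 0.445

V̂(ȳ_st) = Σ W_h² s_h²/n_h, with W_h = N_h/N and N = 6650:
  stratum 1: (2900/6650)²·29.56²/133 = 1.24942
  stratum 2: (2350/6650)²·32.01²/318 = 0.40238
  stratum 3: (1400/6650)²·117.93²/124 = 4.97095
V_st = 6.62276
V_srs = s²/n = 8552.7/575 = 14.8743
deff = V_st / V_srs = 6.62276/14.8743 = 0.4452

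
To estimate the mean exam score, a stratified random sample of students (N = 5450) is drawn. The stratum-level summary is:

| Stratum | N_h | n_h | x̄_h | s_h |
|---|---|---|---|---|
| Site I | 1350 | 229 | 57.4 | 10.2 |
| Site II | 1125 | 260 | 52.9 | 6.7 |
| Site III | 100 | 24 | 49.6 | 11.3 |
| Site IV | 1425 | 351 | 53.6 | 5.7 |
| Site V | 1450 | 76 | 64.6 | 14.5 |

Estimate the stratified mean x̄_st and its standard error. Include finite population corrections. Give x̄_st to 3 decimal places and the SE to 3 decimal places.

x̄_st = Σ W_h x̄_h = (1350·57.4 + 1125·52.9 + 100·49.6 + 1425·53.6 + 1450·64.6)/5450 = 57.25000
V̂(x̄_st) = Σ W_h² (1 − n_h/N_h) s_h²/n_h, with W_h = N_h/N and N = 5450:
  stratum Site I: (1350/5450)²·(1 − 229/1350)·10.2²/229 = 0.0231479
  stratum Site II: (1125/5450)²·(1 − 260/1125)·6.7²/260 = 0.00565655
  stratum Site III: (100/5450)²·(1 − 24/100)·11.3²/24 = 0.00136134
  stratum Site IV: (1425/5450)²·(1 − 351/1425)·5.7²/351 = 0.00476945
  stratum Site V: (1450/5450)²·(1 − 76/1450)·14.5²/76 = 0.18556
V̂(x̄_st) = 0.220495
SE(x̄_st) = √0.220495 = 0.469569

x̄_st ≈ 57.250, SE ≈ 0.470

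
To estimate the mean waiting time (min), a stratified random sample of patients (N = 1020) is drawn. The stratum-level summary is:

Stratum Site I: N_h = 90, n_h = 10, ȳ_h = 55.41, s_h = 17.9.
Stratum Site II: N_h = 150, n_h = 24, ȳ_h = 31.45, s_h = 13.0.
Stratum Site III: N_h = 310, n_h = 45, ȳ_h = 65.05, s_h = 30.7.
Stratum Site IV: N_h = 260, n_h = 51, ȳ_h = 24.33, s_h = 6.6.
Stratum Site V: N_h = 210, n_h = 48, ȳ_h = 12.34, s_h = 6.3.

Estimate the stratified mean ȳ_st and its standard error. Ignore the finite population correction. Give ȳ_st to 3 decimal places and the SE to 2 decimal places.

ȳ_st = Σ W_h ȳ_h = (90·55.41 + 150·31.45 + 310·65.05 + 260·24.33 + 210·12.34)/1020 = 38.02657
V̂(ȳ_st) = Σ W_h² s_h²/n_h, with W_h = N_h/N and N = 1020:
  stratum Site I: (90/1020)²·17.9²/10 = 0.249454
  stratum Site II: (150/1020)²·13.0²/24 = 0.152285
  stratum Site III: (310/1020)²·30.7²/45 = 1.93458
  stratum Site IV: (260/1020)²·6.6²/51 = 0.0554963
  stratum Site V: (210/1020)²·6.3²/48 = 0.0350492
V̂(ȳ_st) = 2.42687
SE(ȳ_st) = √2.42687 = 1.55784

ȳ_st ≈ 38.027, SE ≈ 1.56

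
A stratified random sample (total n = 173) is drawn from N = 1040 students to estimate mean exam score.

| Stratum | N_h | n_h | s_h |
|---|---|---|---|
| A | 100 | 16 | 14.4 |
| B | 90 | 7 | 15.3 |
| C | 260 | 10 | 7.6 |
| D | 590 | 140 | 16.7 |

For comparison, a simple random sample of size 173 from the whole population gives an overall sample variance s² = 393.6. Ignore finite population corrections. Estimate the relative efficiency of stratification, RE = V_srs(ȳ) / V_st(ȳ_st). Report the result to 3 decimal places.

RE ≈ 1.658

V̂(ȳ_st) = Σ W_h² s_h²/n_h, with W_h = N_h/N and N = 1040:
  stratum A: (100/1040)²·14.4²/16 = 0.119822
  stratum B: (90/1040)²·15.3²/7 = 0.25044
  stratum C: (260/1040)²·7.6²/10 = 0.361
  stratum D: (590/1040)²·16.7²/140 = 0.641124
V_st = 1.37239
V_srs = s²/n = 393.6/173 = 2.27514
Relative efficiency = V_srs / V_st = 2.27514/1.37239 = 1.6578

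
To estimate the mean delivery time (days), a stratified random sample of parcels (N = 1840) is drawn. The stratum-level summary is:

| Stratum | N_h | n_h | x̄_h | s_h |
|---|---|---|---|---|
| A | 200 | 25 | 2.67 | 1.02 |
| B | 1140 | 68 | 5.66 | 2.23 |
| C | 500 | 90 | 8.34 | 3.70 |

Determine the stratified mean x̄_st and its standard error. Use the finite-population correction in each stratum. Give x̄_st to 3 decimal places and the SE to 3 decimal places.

x̄_st = Σ W_h x̄_h = (200·2.67 + 1140·5.66 + 500·8.34)/1840 = 6.06326
V̂(x̄_st) = Σ W_h² (1 − n_h/N_h) s_h²/n_h, with W_h = N_h/N and N = 1840:
  stratum A: (200/1840)²·(1 − 25/200)·1.02²/25 = 0.000430222
  stratum B: (1140/1840)²·(1 − 68/1140)·2.23²/68 = 0.0263976
  stratum C: (500/1840)²·(1 − 90/500)·3.70²/90 = 0.00921041
V̂(x̄_st) = 0.0360383
SE(x̄_st) = √0.0360383 = 0.189837

x̄_st ≈ 6.063, SE ≈ 0.190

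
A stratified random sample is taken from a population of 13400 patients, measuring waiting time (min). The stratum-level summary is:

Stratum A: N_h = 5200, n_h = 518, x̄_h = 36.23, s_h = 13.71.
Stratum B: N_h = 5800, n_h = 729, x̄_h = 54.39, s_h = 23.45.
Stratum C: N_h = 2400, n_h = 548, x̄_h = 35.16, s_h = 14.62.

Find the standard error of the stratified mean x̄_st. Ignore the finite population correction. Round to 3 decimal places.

V̂(x̄_st) = Σ W_h² s_h²/n_h, with W_h = N_h/N and N = 13400:
  stratum A: (5200/13400)²·13.71²/518 = 0.054644
  stratum B: (5800/13400)²·23.45²/729 = 0.14132
  stratum C: (2400/13400)²·14.62²/548 = 0.012512
V̂(x̄_st) = 0.208476
SE(x̄_st) = √0.208476 = 0.456592

SE(x̄_st) ≈ 0.457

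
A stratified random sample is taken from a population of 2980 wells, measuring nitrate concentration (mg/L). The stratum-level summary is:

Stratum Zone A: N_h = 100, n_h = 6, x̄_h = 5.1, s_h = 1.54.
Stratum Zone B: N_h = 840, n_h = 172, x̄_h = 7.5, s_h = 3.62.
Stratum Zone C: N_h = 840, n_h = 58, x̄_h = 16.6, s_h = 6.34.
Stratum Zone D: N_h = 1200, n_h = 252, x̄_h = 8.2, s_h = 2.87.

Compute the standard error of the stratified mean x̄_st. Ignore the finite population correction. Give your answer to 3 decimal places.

SE(x̄_st) ≈ 0.259

V̂(x̄_st) = Σ W_h² s_h²/n_h, with W_h = N_h/N and N = 2980:
  stratum Zone A: (100/2980)²·1.54²/6 = 0.0004451
  stratum Zone B: (840/2980)²·3.62²/172 = 0.00605361
  stratum Zone C: (840/2980)²·6.34²/58 = 0.0550651
  stratum Zone D: (1200/2980)²·2.87²/252 = 0.00530021
V̂(x̄_st) = 0.066864
SE(x̄_st) = √0.066864 = 0.258581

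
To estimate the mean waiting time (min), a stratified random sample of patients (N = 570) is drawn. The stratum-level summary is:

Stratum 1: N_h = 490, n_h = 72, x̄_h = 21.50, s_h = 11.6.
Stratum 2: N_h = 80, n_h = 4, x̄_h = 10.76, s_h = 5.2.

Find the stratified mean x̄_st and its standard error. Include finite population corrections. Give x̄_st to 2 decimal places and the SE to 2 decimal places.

x̄_st ≈ 19.99, SE ≈ 1.14

x̄_st = Σ W_h x̄_h = (490·21.50 + 80·10.76)/570 = 19.99263
V̂(x̄_st) = Σ W_h² (1 − n_h/N_h) s_h²/n_h, with W_h = N_h/N and N = 570:
  stratum 1: (490/570)²·(1 − 72/490)·11.6²/72 = 1.17817
  stratum 2: (80/570)²·(1 − 4/80)·5.2²/4 = 0.126503
V̂(x̄_st) = 1.30467
SE(x̄_st) = √1.30467 = 1.14222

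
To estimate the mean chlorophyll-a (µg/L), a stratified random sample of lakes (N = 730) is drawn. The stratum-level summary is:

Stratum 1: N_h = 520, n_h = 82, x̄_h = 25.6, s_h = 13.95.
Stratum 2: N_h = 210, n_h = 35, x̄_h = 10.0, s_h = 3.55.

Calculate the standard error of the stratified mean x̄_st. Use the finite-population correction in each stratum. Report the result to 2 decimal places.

SE(x̄_st) ≈ 1.02

V̂(x̄_st) = Σ W_h² (1 − n_h/N_h) s_h²/n_h, with W_h = N_h/N and N = 730:
  stratum 1: (520/730)²·(1 − 82/520)·13.95²/82 = 1.0143
  stratum 2: (210/730)²·(1 − 35/210)·3.55²/35 = 0.0248313
V̂(x̄_st) = 1.03913
SE(x̄_st) = √1.03913 = 1.01938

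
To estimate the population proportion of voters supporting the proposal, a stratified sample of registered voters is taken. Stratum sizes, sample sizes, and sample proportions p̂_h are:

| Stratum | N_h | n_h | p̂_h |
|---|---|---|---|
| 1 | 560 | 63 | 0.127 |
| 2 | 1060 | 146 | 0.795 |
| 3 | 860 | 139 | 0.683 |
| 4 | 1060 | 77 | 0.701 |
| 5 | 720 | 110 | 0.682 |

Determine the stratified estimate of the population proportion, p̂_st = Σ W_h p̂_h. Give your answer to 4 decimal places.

N = 4260; stratum weights W_h = N_h/N.
p̂_st = Σ W_h p̂_h = (560·0.127 + 1060·0.795 + 860·0.683 + 1060·0.701 + 720·0.682)/4260 = 0.64209

p̂_st ≈ 0.6421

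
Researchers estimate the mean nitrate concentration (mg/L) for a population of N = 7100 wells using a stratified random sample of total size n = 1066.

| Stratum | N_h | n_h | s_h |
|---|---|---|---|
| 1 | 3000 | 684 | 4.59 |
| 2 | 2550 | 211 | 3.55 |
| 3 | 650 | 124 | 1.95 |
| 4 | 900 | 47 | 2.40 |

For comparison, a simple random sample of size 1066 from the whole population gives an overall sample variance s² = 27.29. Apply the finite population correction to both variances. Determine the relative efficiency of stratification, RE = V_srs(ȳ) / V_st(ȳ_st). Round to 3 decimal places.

RE ≈ 1.625

V̂(ȳ_st) = Σ W_h² (1 − n_h/N_h) s_h²/n_h, with W_h = N_h/N and N = 7100:
  stratum 1: (3000/7100)²·(1 − 684/3000)·4.59²/684 = 0.00424534
  stratum 2: (2550/7100)²·(1 − 211/2550)·3.55²/211 = 0.00706688
  stratum 3: (650/7100)²·(1 − 124/650)·1.95²/124 = 0.000207984
  stratum 4: (900/7100)²·(1 − 47/900)·2.40²/47 = 0.00186638
V_st = 0.0133866
V_srs = (1 − 1066/7100)·27.29/1066 = 0.0217567
Relative efficiency = V_srs / V_st = 0.0217567/0.0133866 = 1.6253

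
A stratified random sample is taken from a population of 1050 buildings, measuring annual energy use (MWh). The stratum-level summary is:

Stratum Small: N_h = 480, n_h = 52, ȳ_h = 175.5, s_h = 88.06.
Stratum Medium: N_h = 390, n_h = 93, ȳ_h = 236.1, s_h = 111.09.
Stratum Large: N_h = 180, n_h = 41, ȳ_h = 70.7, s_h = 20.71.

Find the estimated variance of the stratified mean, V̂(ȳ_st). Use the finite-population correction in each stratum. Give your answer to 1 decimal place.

V̂(ȳ_st) = Σ W_h² (1 − n_h/N_h) s_h²/n_h, with W_h = N_h/N and N = 1050:
  stratum Small: (480/1050)²·(1 − 52/480)·88.06²/52 = 27.7882
  stratum Medium: (390/1050)²·(1 − 93/390)·111.09²/93 = 13.9415
  stratum Large: (180/1050)²·(1 − 41/180)·20.71²/41 = 0.237402
V̂(ȳ_st) = 41.9671

V̂(ȳ_st) ≈ 42.0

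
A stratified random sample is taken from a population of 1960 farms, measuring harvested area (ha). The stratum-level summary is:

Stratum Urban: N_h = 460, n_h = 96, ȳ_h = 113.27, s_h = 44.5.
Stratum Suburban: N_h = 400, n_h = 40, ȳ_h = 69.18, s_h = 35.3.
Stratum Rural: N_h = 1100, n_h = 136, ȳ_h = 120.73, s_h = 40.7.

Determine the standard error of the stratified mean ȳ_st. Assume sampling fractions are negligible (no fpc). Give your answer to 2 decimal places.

V̂(ȳ_st) = Σ W_h² s_h²/n_h, with W_h = N_h/N and N = 1960:
  stratum Urban: (460/1960)²·44.5²/96 = 1.13619
  stratum Suburban: (400/1960)²·35.3²/40 = 1.29747
  stratum Rural: (1100/1960)²·40.7²/136 = 3.83639
V̂(ȳ_st) = 6.27006
SE(ȳ_st) = √6.27006 = 2.50401

SE(ȳ_st) ≈ 2.50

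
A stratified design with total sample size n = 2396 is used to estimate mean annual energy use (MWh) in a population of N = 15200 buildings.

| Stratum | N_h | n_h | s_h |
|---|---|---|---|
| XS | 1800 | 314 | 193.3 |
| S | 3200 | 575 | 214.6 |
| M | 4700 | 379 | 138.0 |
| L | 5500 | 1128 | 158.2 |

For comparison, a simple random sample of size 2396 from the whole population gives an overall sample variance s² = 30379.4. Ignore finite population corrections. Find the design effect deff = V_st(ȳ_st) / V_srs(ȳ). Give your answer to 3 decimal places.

V̂(ȳ_st) = Σ W_h² s_h²/n_h, with W_h = N_h/N and N = 15200:
  stratum XS: (1800/15200)²·193.3²/314 = 1.66875
  stratum S: (3200/15200)²·214.6²/575 = 3.5498
  stratum M: (4700/15200)²·138.0²/379 = 4.80427
  stratum L: (5500/15200)²·158.2²/1128 = 2.90497
V_st = 12.9278
V_srs = s²/n = 30379.4/2396 = 12.6792
deff = V_st / V_srs = 12.9278/12.6792 = 1.0196

deff ≈ 1.020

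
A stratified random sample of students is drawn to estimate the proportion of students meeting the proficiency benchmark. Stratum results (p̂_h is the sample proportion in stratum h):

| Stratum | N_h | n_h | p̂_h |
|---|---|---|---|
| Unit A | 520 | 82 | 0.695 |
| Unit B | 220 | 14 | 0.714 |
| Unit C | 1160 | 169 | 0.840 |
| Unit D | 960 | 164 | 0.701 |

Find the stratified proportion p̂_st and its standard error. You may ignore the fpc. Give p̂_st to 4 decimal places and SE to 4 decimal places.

p̂_st ≈ 0.7573, SE ≈ 0.0214

N = 2860; stratum weights W_h = N_h/N.
p̂_st = Σ W_h p̂_h = (520·0.695 + 220·0.714 + 1160·0.840 + 960·0.701)/2860 = 0.75729
V̂(p̂_st) = Σ W_h² p̂_h(1−p̂_h)/(n_h−1):
  stratum Unit A: (520/2860)²·0.695·0.305/81 = 8.65116e-05
  stratum Unit B: (220/2860)²·0.714·0.286/13 = 9.29467e-05
  stratum Unit C: (1160/2860)²·0.840·0.160/168 = 0.000131605
  stratum Unit D: (960/2860)²·0.701·0.299/163 = 0.000144881
V̂(p̂_st) = 0.000455945; SE = √V̂ = 0.0213529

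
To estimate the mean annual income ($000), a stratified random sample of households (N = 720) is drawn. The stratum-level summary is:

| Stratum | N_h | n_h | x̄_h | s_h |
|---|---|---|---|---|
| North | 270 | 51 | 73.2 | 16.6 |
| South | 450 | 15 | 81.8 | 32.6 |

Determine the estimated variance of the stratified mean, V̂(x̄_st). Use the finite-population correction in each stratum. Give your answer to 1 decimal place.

V̂(x̄_st) ≈ 27.4

V̂(x̄_st) = Σ W_h² (1 − n_h/N_h) s_h²/n_h, with W_h = N_h/N and N = 720:
  stratum North: (270/720)²·(1 − 51/270)·16.6²/51 = 0.616295
  stratum South: (450/720)²·(1 − 15/450)·32.6²/15 = 26.7535
V̂(x̄_st) = 27.3698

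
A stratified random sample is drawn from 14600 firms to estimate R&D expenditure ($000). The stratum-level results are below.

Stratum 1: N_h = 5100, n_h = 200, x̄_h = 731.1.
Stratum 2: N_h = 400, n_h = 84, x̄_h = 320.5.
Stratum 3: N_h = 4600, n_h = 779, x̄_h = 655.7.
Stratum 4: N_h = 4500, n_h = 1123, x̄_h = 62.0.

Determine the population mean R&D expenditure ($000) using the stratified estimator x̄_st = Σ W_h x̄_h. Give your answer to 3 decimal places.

N = Σ N_h = 14600. Stratum weights W_h = N_h/N.
x̄_st = (5100·731.1 + 400·320.5 + 4600·655.7 + 4500·62.0) / 14600 = 489.86507

x̄_st ≈ 489.865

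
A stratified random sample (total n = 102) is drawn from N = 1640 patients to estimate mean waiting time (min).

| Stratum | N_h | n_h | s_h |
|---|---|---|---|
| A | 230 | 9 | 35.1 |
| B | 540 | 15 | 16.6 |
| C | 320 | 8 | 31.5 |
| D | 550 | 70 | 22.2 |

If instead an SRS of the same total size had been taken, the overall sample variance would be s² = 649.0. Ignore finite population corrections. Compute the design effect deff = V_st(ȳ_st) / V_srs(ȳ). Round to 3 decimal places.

deff ≈ 1.603

V̂(ȳ_st) = Σ W_h² s_h²/n_h, with W_h = N_h/N and N = 1640:
  stratum A: (230/1640)²·35.1²/9 = 2.6924
  stratum B: (540/1640)²·16.6²/15 = 1.9917
  stratum C: (320/1640)²·31.5²/8 = 4.72219
  stratum D: (550/1640)²·22.2²/70 = 0.791855
V_st = 10.1981
V_srs = s²/n = 649.0/102 = 6.36275
deff = V_st / V_srs = 10.1981/6.36275 = 1.6028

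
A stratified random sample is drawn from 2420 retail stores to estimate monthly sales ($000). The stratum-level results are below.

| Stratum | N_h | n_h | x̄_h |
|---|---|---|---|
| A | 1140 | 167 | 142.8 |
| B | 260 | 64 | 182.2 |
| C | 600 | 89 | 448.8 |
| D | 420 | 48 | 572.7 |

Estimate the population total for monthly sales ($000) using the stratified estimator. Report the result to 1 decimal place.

τ̂_st ≈ 719978.0

τ̂_st = Σ N_h x̄_h = 1140·142.8 + 260·182.2 + 600·448.8 + 420·572.7 = 719978.0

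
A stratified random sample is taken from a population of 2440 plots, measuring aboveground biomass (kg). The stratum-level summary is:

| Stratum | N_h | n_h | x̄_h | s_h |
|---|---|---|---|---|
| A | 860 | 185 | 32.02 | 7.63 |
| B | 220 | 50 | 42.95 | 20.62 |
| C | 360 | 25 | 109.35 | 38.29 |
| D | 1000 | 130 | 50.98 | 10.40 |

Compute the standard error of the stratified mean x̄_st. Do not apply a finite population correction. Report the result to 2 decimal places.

V̂(x̄_st) = Σ W_h² s_h²/n_h, with W_h = N_h/N and N = 2440:
  stratum A: (860/2440)²·7.63²/185 = 0.0390926
  stratum B: (220/2440)²·20.62²/50 = 0.069131
  stratum C: (360/2440)²·38.29²/25 = 1.2766
  stratum D: (1000/2440)²·10.40²/130 = 0.139747
V̂(x̄_st) = 1.52457
SE(x̄_st) = √1.52457 = 1.23474

SE(x̄_st) ≈ 1.23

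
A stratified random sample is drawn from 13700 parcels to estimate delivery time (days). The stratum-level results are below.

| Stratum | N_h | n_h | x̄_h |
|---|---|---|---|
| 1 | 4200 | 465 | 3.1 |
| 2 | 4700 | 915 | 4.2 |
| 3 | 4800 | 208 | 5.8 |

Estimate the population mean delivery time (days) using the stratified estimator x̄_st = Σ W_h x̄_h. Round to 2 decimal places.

x̄_st ≈ 4.42

N = Σ N_h = 13700. Stratum weights W_h = N_h/N.
x̄_st = (4200·3.1 + 4700·4.2 + 4800·5.8) / 13700 = 4.4234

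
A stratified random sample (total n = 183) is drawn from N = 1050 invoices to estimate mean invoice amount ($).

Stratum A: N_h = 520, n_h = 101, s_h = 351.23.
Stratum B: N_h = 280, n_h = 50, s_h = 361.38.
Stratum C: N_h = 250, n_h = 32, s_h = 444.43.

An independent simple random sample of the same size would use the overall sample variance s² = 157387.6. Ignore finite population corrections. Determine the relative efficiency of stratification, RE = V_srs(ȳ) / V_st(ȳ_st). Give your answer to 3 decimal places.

RE ≈ 1.030

V̂(ȳ_st) = Σ W_h² s_h²/n_h, with W_h = N_h/N and N = 1050:
  stratum A: (520/1050)²·351.23²/101 = 299.564
  stratum B: (280/1050)²·361.38²/50 = 185.736
  stratum C: (250/1050)²·444.43²/32 = 349.911
V_st = 835.212
V_srs = s²/n = 157387.6/183 = 860.042
Relative efficiency = V_srs / V_st = 860.042/835.212 = 1.0297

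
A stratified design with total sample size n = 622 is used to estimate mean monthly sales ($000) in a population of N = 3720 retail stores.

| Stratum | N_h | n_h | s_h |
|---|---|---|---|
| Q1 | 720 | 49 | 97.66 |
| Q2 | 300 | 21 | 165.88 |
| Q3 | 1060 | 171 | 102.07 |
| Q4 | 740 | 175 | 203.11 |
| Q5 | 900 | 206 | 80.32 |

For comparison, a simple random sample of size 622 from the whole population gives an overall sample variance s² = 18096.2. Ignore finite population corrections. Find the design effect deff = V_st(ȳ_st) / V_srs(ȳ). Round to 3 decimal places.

V̂(ȳ_st) = Σ W_h² s_h²/n_h, with W_h = N_h/N and N = 3720:
  stratum Q1: (720/3720)²·97.66²/49 = 7.29149
  stratum Q2: (300/3720)²·165.88²/21 = 8.52168
  stratum Q3: (1060/3720)²·102.07²/171 = 4.94682
  stratum Q4: (740/3720)²·203.11²/175 = 9.32829
  stratum Q5: (900/3720)²·80.32²/206 = 1.83307
V_st = 31.9214
V_srs = s²/n = 18096.2/622 = 29.0936
deff = V_st / V_srs = 31.9214/29.0936 = 1.0972

deff ≈ 1.097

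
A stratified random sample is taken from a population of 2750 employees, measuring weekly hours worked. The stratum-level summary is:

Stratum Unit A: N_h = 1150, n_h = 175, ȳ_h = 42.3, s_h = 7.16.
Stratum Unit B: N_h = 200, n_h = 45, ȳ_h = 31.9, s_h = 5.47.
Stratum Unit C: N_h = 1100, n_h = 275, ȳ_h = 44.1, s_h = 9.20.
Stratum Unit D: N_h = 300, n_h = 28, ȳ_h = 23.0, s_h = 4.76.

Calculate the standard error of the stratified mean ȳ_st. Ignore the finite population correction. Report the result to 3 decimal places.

V̂(ȳ_st) = Σ W_h² s_h²/n_h, with W_h = N_h/N and N = 2750:
  stratum Unit A: (1150/2750)²·7.16²/175 = 0.0512293
  stratum Unit B: (200/2750)²·5.47²/45 = 0.00351687
  stratum Unit C: (1100/2750)²·9.20²/275 = 0.0492451
  stratum Unit D: (300/2750)²·4.76²/28 = 0.00963015
V̂(ȳ_st) = 0.113621
SE(ȳ_st) = √0.113621 = 0.337078

SE(ȳ_st) ≈ 0.337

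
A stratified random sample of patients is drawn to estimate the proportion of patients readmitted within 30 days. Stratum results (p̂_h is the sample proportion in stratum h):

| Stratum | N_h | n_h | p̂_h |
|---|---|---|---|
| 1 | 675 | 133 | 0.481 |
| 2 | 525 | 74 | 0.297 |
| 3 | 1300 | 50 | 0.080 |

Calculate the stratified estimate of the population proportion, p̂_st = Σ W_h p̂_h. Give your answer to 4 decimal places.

N = 2500; stratum weights W_h = N_h/N.
p̂_st = Σ W_h p̂_h = (675·0.481 + 525·0.297 + 1300·0.080)/2500 = 0.23384

p̂_st ≈ 0.2338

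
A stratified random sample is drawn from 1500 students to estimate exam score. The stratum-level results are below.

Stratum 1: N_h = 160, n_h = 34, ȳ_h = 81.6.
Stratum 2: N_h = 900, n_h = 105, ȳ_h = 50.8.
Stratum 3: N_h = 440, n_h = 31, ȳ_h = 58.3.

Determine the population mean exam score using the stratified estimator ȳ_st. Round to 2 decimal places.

ȳ_st ≈ 56.29

N = Σ N_h = 1500. Stratum weights W_h = N_h/N.
ȳ_st = (160·81.6 + 900·50.8 + 440·58.3) / 1500 = 56.2853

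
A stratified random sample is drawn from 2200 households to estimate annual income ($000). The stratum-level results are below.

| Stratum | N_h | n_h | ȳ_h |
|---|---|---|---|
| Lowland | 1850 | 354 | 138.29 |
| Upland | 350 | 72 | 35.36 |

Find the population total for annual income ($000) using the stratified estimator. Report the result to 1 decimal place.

τ̂_st = Σ N_h ȳ_h = 1850·138.29 + 350·35.36 = 268212.5

τ̂_st ≈ 268212.5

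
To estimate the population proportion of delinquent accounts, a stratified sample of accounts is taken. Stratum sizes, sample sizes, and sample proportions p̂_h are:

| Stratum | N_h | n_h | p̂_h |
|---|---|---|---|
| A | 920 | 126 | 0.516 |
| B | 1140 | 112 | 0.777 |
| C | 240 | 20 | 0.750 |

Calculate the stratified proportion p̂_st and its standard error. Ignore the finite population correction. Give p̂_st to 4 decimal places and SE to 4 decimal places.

p̂_st ≈ 0.6698, SE ≈ 0.0285

N = 2300; stratum weights W_h = N_h/N.
p̂_st = Σ W_h p̂_h = (920·0.516 + 1140·0.777 + 240·0.750)/2300 = 0.66978
V̂(p̂_st) = Σ W_h² p̂_h(1−p̂_h)/(n_h−1):
  stratum A: (920/2300)²·0.516·0.484/125 = 0.000319672
  stratum B: (1140/2300)²·0.777·0.223/111 = 0.000383493
  stratum C: (240/2300)²·0.750·0.250/19 = 0.000107452
V̂(p̂_st) = 0.000810617; SE = √V̂ = 0.0284713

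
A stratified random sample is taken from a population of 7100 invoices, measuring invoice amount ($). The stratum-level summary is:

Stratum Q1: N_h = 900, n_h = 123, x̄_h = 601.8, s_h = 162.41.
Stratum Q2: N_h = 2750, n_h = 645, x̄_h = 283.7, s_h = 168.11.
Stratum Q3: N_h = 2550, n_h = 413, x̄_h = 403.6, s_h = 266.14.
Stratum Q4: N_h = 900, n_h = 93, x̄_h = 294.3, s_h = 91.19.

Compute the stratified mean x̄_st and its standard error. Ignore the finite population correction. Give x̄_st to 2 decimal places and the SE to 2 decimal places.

x̄_st ≈ 368.43, SE ≈ 5.79

x̄_st = Σ W_h x̄_h = (900·601.8 + 2750·283.7 + 2550·403.6 + 900·294.3)/7100 = 368.42887
V̂(x̄_st) = Σ W_h² s_h²/n_h, with W_h = N_h/N and N = 7100:
  stratum Q1: (900/7100)²·162.41²/123 = 3.44579
  stratum Q2: (2750/7100)²·168.11²/645 = 6.57319
  stratum Q3: (2550/7100)²·266.14²/413 = 22.1225
  stratum Q4: (900/7100)²·91.19²/93 = 1.43675
V̂(x̄_st) = 33.5782
SE(x̄_st) = √33.5782 = 5.79467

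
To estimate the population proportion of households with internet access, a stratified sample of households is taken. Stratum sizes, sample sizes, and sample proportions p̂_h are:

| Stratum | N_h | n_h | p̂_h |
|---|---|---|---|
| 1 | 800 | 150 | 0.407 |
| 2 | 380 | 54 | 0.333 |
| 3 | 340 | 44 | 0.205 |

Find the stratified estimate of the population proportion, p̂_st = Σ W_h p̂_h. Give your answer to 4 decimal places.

N = 1520; stratum weights W_h = N_h/N.
p̂_st = Σ W_h p̂_h = (800·0.407 + 380·0.333 + 340·0.205)/1520 = 0.34332

p̂_st ≈ 0.3433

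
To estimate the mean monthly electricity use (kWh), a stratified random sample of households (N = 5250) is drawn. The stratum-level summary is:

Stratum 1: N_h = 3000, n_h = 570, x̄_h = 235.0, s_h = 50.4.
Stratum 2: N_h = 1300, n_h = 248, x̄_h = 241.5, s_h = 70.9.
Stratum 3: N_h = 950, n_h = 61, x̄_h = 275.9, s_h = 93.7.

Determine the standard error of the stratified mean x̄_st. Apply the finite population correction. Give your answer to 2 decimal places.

V̂(x̄_st) = Σ W_h² (1 − n_h/N_h) s_h²/n_h, with W_h = N_h/N and N = 5250:
  stratum 1: (3000/5250)²·(1 − 570/3000)·50.4²/570 = 1.17868
  stratum 2: (1300/5250)²·(1 − 248/1300)·70.9²/248 = 1.00573
  stratum 3: (950/5250)²·(1 − 61/950)·93.7²/61 = 4.41018
V̂(x̄_st) = 6.59459
SE(x̄_st) = √6.59459 = 2.56799

SE(x̄_st) ≈ 2.57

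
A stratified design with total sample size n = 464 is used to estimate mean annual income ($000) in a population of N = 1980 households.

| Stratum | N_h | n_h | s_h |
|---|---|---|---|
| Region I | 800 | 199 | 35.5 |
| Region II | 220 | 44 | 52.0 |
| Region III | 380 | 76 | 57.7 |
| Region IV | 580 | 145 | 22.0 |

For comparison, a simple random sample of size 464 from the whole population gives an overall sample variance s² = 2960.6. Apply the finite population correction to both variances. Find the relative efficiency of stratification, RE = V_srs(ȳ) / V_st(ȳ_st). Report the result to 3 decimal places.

RE ≈ 1.691

V̂(ȳ_st) = Σ W_h² (1 − n_h/N_h) s_h²/n_h, with W_h = N_h/N and N = 1980:
  stratum Region I: (800/1980)²·(1 − 199/800)·35.5²/199 = 0.776672
  stratum Region II: (220/1980)²·(1 − 44/220)·52.0²/44 = 0.606958
  stratum Region III: (380/1980)²·(1 − 76/380)·57.7²/76 = 1.29082
  stratum Region IV: (580/1980)²·(1 − 145/580)·22.0²/145 = 0.214815
V_st = 2.88926
V_srs = (1 − 464/1980)·2960.6/464 = 4.88535
Relative efficiency = V_srs / V_st = 4.88535/2.88926 = 1.6909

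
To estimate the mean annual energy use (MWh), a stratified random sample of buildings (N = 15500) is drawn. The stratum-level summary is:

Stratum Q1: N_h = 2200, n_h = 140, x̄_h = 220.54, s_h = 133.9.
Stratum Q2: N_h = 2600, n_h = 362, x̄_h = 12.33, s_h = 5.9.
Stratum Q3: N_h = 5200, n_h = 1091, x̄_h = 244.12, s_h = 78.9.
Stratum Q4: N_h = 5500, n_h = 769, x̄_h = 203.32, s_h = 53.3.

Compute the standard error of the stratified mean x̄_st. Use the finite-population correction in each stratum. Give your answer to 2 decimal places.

V̂(x̄_st) = Σ W_h² (1 − n_h/N_h) s_h²/n_h, with W_h = N_h/N and N = 15500:
  stratum Q1: (2200/15500)²·(1 − 140/2200)·133.9²/140 = 2.41579
  stratum Q2: (2600/15500)²·(1 − 362/2600)·5.9²/362 = 0.00232898
  stratum Q3: (5200/15500)²·(1 − 1091/5200)·78.9²/1091 = 0.507464
  stratum Q4: (5500/15500)²·(1 − 769/5500)·53.3²/769 = 0.400111
V̂(x̄_st) = 3.3257
SE(x̄_st) = √3.3257 = 1.82365

SE(x̄_st) ≈ 1.82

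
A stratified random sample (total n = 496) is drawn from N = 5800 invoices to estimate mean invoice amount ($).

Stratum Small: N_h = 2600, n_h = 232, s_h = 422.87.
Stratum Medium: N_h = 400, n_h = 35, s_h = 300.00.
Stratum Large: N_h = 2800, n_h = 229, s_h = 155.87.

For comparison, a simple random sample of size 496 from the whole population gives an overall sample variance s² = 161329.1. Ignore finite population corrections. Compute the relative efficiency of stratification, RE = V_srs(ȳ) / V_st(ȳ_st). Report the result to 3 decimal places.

V̂(ȳ_st) = Σ W_h² s_h²/n_h, with W_h = N_h/N and N = 5800:
  stratum Small: (2600/5800)²·422.87²/232 = 154.888
  stratum Medium: (400/5800)²·300.00²/35 = 12.2303
  stratum Large: (2800/5800)²·155.87²/229 = 24.7258
V_st = 191.844
V_srs = s²/n = 161329.1/496 = 325.26
Relative efficiency = V_srs / V_st = 325.26/191.844 = 1.6954

RE ≈ 1.695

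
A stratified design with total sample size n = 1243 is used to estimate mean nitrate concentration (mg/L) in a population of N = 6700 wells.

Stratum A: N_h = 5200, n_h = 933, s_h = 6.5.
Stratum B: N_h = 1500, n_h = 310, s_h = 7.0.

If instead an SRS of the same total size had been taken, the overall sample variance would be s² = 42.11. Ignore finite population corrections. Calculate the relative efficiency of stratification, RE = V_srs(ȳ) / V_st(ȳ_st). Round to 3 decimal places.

RE ≈ 0.962

V̂(ȳ_st) = Σ W_h² s_h²/n_h, with W_h = N_h/N and N = 6700:
  stratum A: (5200/6700)²·6.5²/933 = 0.0272773
  stratum B: (1500/6700)²·7.0²/310 = 0.00792259
V_st = 0.0351999
V_srs = s²/n = 42.11/1243 = 0.0338777
Relative efficiency = V_srs / V_st = 0.0338777/0.0351999 = 0.9624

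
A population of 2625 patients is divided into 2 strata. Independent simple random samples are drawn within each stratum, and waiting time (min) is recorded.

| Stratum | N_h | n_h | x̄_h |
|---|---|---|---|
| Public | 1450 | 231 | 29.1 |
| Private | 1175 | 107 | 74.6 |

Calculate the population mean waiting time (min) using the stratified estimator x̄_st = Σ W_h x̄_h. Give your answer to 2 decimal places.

N = Σ N_h = 2625. Stratum weights W_h = N_h/N.
x̄_st = (1450·29.1 + 1175·74.6) / 2625 = 49.4667

x̄_st ≈ 49.47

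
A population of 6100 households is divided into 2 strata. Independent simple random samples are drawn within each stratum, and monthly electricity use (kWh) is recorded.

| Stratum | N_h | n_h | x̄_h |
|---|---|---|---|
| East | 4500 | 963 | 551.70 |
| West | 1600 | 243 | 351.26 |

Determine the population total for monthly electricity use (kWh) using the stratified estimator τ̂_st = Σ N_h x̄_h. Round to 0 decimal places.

τ̂_st = Σ N_h x̄_h = 4500·551.70 + 1600·351.26 = 3044666

τ̂_st ≈ 3044666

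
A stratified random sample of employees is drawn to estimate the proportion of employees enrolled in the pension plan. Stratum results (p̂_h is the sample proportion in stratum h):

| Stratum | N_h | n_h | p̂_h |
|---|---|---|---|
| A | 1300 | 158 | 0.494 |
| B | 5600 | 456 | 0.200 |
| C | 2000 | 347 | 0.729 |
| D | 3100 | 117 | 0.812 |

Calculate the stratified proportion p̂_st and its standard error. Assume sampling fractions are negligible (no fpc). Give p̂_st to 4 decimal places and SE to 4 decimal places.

p̂_st ≈ 0.4781, SE ≈ 0.0141

N = 12000; stratum weights W_h = N_h/N.
p̂_st = Σ W_h p̂_h = (1300·0.494 + 5600·0.200 + 2000·0.729 + 3100·0.812)/12000 = 0.47812
V̂(p̂_st) = Σ W_h² p̂_h(1−p̂_h)/(n_h−1):
  stratum A: (1300/12000)²·0.494·0.506/157 = 1.86854e-05
  stratum B: (5600/12000)²·0.200·0.800/455 = 7.65812e-05
  stratum C: (2000/12000)²·0.729·0.271/346 = 1.58605e-05
  stratum D: (3100/12000)²·0.812·0.188/116 = 8.78247e-05
V̂(p̂_st) = 0.000198952; SE = √V̂ = 0.014105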